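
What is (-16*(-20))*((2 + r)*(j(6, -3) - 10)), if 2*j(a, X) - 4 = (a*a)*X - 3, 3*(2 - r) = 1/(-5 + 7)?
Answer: -233680/3 ≈ -77893.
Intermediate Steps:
r = 11/6 (r = 2 - 1/(3*(-5 + 7)) = 2 - ⅓/2 = 2 - ⅓*½ = 2 - ⅙ = 11/6 ≈ 1.8333)
j(a, X) = ½ + X*a²/2 (j(a, X) = 2 + ((a*a)*X - 3)/2 = 2 + (a²*X - 3)/2 = 2 + (X*a² - 3)/2 = 2 + (-3 + X*a²)/2 = 2 + (-3/2 + X*a²/2) = ½ + X*a²/2)
(-16*(-20))*((2 + r)*(j(6, -3) - 10)) = (-16*(-20))*((2 + 11/6)*((½ + (½)*(-3)*6²) - 10)) = 320*(23*((½ + (½)*(-3)*36) - 10)/6) = 320*(23*((½ - 54) - 10)/6) = 320*(23*(-107/2 - 10)/6) = 320*((23/6)*(-127/2)) = 320*(-2921/12) = -233680/3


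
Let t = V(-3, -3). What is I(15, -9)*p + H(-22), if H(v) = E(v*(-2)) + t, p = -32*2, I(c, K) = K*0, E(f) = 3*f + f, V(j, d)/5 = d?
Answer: 161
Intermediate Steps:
V(j, d) = 5*d
E(f) = 4*f
t = -15 (t = 5*(-3) = -15)
I(c, K) = 0
p = -64
H(v) = -15 - 8*v (H(v) = 4*(v*(-2)) - 15 = 4*(-2*v) - 15 = -8*v - 15 = -15 - 8*v)
I(15, -9)*p + H(-22) = 0*(-64) + (-15 - 8*(-22)) = 0 + (-15 + 176) = 0 + 161 = 161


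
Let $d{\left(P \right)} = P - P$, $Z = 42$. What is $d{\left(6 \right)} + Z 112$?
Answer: $4704$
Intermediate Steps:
$d{\left(P \right)} = 0$
$d{\left(6 \right)} + Z 112 = 0 + 42 \cdot 112 = 0 + 4704 = 4704$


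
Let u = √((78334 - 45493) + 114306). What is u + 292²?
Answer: 85264 + 7*√3003 ≈ 85648.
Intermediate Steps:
u = 7*√3003 (u = √(32841 + 114306) = √147147 = 7*√3003 ≈ 383.60)
u + 292² = 7*√3003 + 292² = 7*√3003 + 85264 = 85264 + 7*√3003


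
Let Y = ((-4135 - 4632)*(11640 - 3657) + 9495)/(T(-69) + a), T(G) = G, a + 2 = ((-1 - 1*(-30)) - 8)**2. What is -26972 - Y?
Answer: 29998913/185 ≈ 1.6216e+5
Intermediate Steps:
a = 439 (a = -2 + ((-1 - 1*(-30)) - 8)**2 = -2 + ((-1 + 30) - 8)**2 = -2 + (29 - 8)**2 = -2 + 21**2 = -2 + 441 = 439)
Y = -34988733/185 (Y = ((-4135 - 4632)*(11640 - 3657) + 9495)/(-69 + 439) = (-8767*7983 + 9495)/370 = (-69986961 + 9495)*(1/370) = -69977466*1/370 = -34988733/185 ≈ -1.8913e+5)
-26972 - Y = -26972 - 1*(-34988733/185) = -26972 + 34988733/185 = 29998913/185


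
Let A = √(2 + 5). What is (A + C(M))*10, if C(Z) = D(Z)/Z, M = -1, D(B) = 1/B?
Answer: 10 + 10*√7 ≈ 36.458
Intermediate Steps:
C(Z) = Z⁻² (C(Z) = 1/(Z*Z) = Z⁻²)
A = √7 ≈ 2.6458
(A + C(M))*10 = (√7 + (-1)⁻²)*10 = (√7 + 1)*10 = (1 + √7)*10 = 10 + 10*√7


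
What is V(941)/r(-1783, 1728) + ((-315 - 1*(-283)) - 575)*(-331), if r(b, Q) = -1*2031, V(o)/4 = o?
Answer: 408058663/2031 ≈ 2.0092e+5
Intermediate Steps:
V(o) = 4*o
r(b, Q) = -2031
V(941)/r(-1783, 1728) + ((-315 - 1*(-283)) - 575)*(-331) = (4*941)/(-2031) + ((-315 - 1*(-283)) - 575)*(-331) = 3764*(-1/2031) + ((-315 + 283) - 575)*(-331) = -3764/2031 + (-32 - 575)*(-331) = -3764/2031 - 607*(-331) = -3764/2031 + 200917 = 408058663/2031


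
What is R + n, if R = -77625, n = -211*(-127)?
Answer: -50828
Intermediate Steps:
n = 26797
R + n = -77625 + 26797 = -50828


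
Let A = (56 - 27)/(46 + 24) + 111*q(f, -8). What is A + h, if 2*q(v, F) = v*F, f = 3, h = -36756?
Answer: -2666131/70 ≈ -38088.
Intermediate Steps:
q(v, F) = F*v/2 (q(v, F) = (v*F)/2 = (F*v)/2 = F*v/2)
A = -93211/70 (A = (56 - 27)/(46 + 24) + 111*((½)*(-8)*3) = 29/70 + 111*(-12) = 29*(1/70) - 1332 = 29/70 - 1332 = -93211/70 ≈ -1331.6)
A + h = -93211/70 - 36756 = -2666131/70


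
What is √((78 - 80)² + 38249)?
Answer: √38253 ≈ 195.58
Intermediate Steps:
√((78 - 80)² + 38249) = √((-2)² + 38249) = √(4 + 38249) = √38253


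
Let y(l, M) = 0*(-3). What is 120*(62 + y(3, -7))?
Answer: 7440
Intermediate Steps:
y(l, M) = 0
120*(62 + y(3, -7)) = 120*(62 + 0) = 120*62 = 7440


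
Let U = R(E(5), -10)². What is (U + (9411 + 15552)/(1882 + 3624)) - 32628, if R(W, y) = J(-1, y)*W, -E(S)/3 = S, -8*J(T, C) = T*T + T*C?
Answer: -5673043335/176192 ≈ -32198.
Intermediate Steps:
J(T, C) = -T²/8 - C*T/8 (J(T, C) = -(T*T + T*C)/8 = -(T² + C*T)/8 = -T²/8 - C*T/8)
E(S) = -3*S
R(W, y) = W*(-⅛ + y/8) (R(W, y) = (-⅛*(-1)*(y - 1))*W = (-⅛*(-1)*(-1 + y))*W = (-⅛ + y/8)*W = W*(-⅛ + y/8))
U = 27225/64 (U = ((-3*5)*(-1 - 10)/8)² = ((⅛)*(-15)*(-11))² = (165/8)² = 27225/64 ≈ 425.39)
(U + (9411 + 15552)/(1882 + 3624)) - 32628 = (27225/64 + (9411 + 15552)/(1882 + 3624)) - 32628 = (27225/64 + 24963/5506) - 32628 = 75749241/176192 - 32628 = -5673043335/176192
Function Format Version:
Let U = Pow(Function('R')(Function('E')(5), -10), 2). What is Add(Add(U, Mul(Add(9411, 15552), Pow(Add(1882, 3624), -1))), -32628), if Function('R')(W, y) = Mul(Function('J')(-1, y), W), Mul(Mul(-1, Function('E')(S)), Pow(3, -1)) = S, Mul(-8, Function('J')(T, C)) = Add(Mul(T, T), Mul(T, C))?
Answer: Rational(-5673043335, 176192) ≈ -32198.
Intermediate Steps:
Function('J')(T, C) = Add(Mul(Rational(-1, 8), Pow(T, 2)), Mul(Rational(-1, 8), C, T)) (Function('J')(T, C) = Mul(Rational(-1, 8), Add(Mul(T, T), Mul(T, C))) = Mul(Rational(-1, 8), Add(Pow(T, 2), Mul(C, T))) = Add(Mul(Rational(-1, 8), Pow(T, 2)), Mul(Rational(-1, 8), C, T)))
Function('E')(S) = Mul(-3, S)
Function('R')(W, y) = Mul(W, Add(Rational(-1, 8), Mul(Rational(1, 8), y))) (Function('R')(W, y) = Mul(Mul(Rational(-1, 8), -1, Add(y, -1)), W) = Mul(Mul(Rational(-1, 8), -1, Add(-1, y)), W) = Mul(Add(Rational(-1, 8), Mul(Rational(1, 8), y)), W) = Mul(W, Add(Rational(-1, 8), Mul(Rational(1, 8), y))))
U = Rational(27225, 64) (U = Pow(Mul(Rational(1, 8), Mul(-3, 5), Add(-1, -10)), 2) = Pow(Mul(Rational(1, 8), -15, -11), 2) = Pow(Rational(165, 8), 2) = Rational(27225, 64) ≈ 425.39)
Add(Add(U, Mul(Add(9411, 15552), Pow(Add(1882, 3624), -1))), -32628) = Add(Add(Rational(27225, 64), Mul(Add(9411, 15552), Pow(Add(1882, 3624), -1))), -32628) = Add(Add(Rational(27225, 64), Mul(24963, Pow(5506, -1))), -32628) = Add(Add(Rational(27225, 64), Mul(24963, Rational(1, 5506))), -32628) = Add(Add(Rational(27225, 64), Rational(24963, 5506)), -32628) = Add(Rational(75749241, 176192), -32628) = Rational(-5673043335, 176192)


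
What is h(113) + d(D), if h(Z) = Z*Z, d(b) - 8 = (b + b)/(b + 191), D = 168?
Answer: 4587279/359 ≈ 12778.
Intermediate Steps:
d(b) = 8 + 2*b/(191 + b) (d(b) = 8 + (b + b)/(b + 191) = 8 + (2*b)/(191 + b) = 8 + 2*b/(191 + b))
h(Z) = Z²
h(113) + d(D) = 113² + 2*(764 + 5*168)/(191 + 168) = 12769 + 2*(764 + 840)/359 = 12769 + 2*(1/359)*1604 = 12769 + 3208/359 = 4587279/359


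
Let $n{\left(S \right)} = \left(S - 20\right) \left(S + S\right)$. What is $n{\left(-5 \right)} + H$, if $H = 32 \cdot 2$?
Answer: $314$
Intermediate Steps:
$n{\left(S \right)} = 2 S \left(-20 + S\right)$ ($n{\left(S \right)} = \left(-20 + S\right) 2 S = 2 S \left(-20 + S\right)$)
$H = 64$
$n{\left(-5 \right)} + H = 2 \left(-5\right) \left(-20 - 5\right) + 64 = 2 \left(-5\right) \left(-25\right) + 64 = 250 + 64 = 314$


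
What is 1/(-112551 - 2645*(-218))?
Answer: 1/464059 ≈ 2.1549e-6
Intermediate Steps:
1/(-112551 - 2645*(-218)) = 1/(-112551 + 576610) = 1/464059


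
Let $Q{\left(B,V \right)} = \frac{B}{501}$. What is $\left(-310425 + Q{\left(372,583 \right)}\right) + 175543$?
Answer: $- \frac{22525170}{167} \approx -1.3488 \cdot 10^{5}$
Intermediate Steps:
$Q{\left(B,V \right)} = \frac{B}{501}$ ($Q{\left(B,V \right)} = B \frac{1}{501} = \frac{B}{501}$)
$\left(-310425 + Q{\left(372,583 \right)}\right) + 175543 = \left(-310425 + \frac{1}{501} \cdot 372\right) + 175543 = \left(-310425 + \frac{124}{167}\right) + 175543 = - \frac{51840851}{167} + 175543 = - \frac{22525170}{167}$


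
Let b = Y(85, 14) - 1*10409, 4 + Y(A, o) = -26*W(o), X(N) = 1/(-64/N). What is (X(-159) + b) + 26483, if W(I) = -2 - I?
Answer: 1055263/64 ≈ 16489.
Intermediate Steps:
X(N) = -N/64
Y(A, o) = 48 + 26*o (Y(A, o) = -4 - 26*(-2 - o) = -4 + (52 + 26*o) = 48 + 26*o)
b = -9997 (b = (48 + 26*14) - 1*10409 = (48 + 364) - 10409 = 412 - 10409 = -9997)
(X(-159) + b) + 26483 = (-1/64*(-159) - 9997) + 26483 = (159/64 - 9997) + 26483 = -639649/64 + 26483 = 1055263/64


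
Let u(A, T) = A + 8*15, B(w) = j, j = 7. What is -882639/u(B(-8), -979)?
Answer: -882639/127 ≈ -6949.9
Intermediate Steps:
B(w) = 7
u(A, T) = 120 + A (u(A, T) = A + 120 = 120 + A)
-882639/u(B(-8), -979) = -882639/(120 + 7) = -882639/127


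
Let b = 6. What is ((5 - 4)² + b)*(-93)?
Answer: -651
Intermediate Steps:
((5 - 4)² + b)*(-93) = ((5 - 4)² + 6)*(-93) = (1² + 6)*(-93) = (1 + 6)*(-93) = 7*(-93) = -651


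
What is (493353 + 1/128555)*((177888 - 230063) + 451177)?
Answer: 25305901817473832/128555 ≈ 1.9685e+11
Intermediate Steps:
(493353 + 1/128555)*((177888 - 230063) + 451177) = (493353 + 1/128555)*(-52175 + 451177) = (63422994916/128555)*399002 = 25305901817473832/128555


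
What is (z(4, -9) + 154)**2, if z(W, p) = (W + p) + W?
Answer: 23409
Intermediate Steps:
z(W, p) = p + 2*W
(z(4, -9) + 154)**2 = ((-9 + 2*4) + 154)**2 = ((-9 + 8) + 154)**2 = (-1 + 154)**2 = 153**2 = 23409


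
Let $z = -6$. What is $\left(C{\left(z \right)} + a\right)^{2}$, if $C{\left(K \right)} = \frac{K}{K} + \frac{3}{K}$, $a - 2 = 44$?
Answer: $\frac{8649}{4} \approx 2162.3$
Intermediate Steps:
$a = 46$ ($a = 2 + 44 = 46$)
$C{\left(K \right)} = 1 + \frac{3}{K}$
$\left(C{\left(z \right)} + a\right)^{2} = \left(\frac{3 - 6}{-6} + 46\right)^{2} = \left(\left(- \frac{1}{6}\right) \left(-3\right) + 46\right)^{2} = \left(\frac{1}{2} + 46\right)^{2} = \left(\frac{93}{2}\right)^{2} = \frac{8649}{4}$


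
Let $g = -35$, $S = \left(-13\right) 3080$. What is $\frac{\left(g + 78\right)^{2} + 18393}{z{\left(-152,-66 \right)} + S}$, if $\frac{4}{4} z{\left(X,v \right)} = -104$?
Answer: $- \frac{10121}{20072} \approx -0.50423$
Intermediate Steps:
$z{\left(X,v \right)} = -104$
$S = -40040$
$\frac{\left(g + 78\right)^{2} + 18393}{z{\left(-152,-66 \right)} + S} = \frac{\left(-35 + 78\right)^{2} + 18393}{-104 - 40040} = \frac{43^{2} + 18393}{-40144} = \left(1849 + 18393\right) \left(- \frac{1}{40144}\right) = 20242 \left(- \frac{1}{40144}\right) = - \frac{10121}{20072}$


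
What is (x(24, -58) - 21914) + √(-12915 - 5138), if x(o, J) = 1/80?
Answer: -1753119/80 + I*√18053 ≈ -21914.0 + 134.36*I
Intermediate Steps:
x(o, J) = 1/80
(x(24, -58) - 21914) + √(-12915 - 5138) = (1/80 - 21914) + √(-12915 - 5138) = -1753119/80 + √(-18053) = -1753119/80 + I*√18053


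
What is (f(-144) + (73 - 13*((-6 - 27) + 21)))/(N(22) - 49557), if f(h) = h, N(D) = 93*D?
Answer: -85/47511 ≈ -0.0017891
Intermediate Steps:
(f(-144) + (73 - 13*((-6 - 27) + 21)))/(N(22) - 49557) = (-144 + (73 - 13*((-6 - 27) + 21)))/(93*22 - 49557) = (-144 + (73 - 13*(-33 + 21)))/(2046 - 49557) = (-144 + (73 - 13*(-12)))/(-47511) = (-144 + (73 + 156))*(-1/47511) = (-144 + 229)*(-1/47511) = 85*(-1/47511) = -85/47511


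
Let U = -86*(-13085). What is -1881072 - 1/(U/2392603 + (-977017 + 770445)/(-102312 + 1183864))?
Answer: -339927519387466636/180709123551 ≈ -1.8811e+6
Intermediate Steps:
U = 1125310
-1881072 - 1/(U/2392603 + (-977017 + 770445)/(-102312 + 1183864)) = -1881072 - 1/(1125310/2392603 + (-977017 + 770445)/(-102312 + 1183864)) = -1881072 - 1/(1125310*(1/2392603) - 206572/1081552) = -1881072 - 1/(1125310/2392603 - 206572*1/1081552) = -1881072 - 1/(1125310/2392603 - 51643/270388) = -1881072 - 1/180709123551/646931139964 = -1881072 - 1*646931139964/180709123551 = -1881072 - 646931139964/180709123551 = -339927519387466636/180709123551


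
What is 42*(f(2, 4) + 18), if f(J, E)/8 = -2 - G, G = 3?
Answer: -924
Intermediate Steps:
f(J, E) = -40 (f(J, E) = 8*(-2 - 1*3) = 8*(-2 - 3) = 8*(-5) = -40)
42*(f(2, 4) + 18) = 42*(-40 + 18) = 42*(-22) = -924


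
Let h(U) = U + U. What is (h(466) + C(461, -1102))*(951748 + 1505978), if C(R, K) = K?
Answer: -417813420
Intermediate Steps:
h(U) = 2*U
(h(466) + C(461, -1102))*(951748 + 1505978) = (2*466 - 1102)*(951748 + 1505978) = (932 - 1102)*2457726 = -170*2457726 = -417813420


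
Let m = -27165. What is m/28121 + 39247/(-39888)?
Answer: -2187222407/1121690448 ≈ -1.9499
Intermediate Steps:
m/28121 + 39247/(-39888) = -27165/28121 + 39247/(-39888) = -27165*1/28121 + 39247*(-1/39888) = -27165/28121 - 39247/39888 = -2187222407/1121690448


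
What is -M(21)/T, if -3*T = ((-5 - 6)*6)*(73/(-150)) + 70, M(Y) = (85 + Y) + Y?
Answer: 3175/851 ≈ 3.7309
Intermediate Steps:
M(Y) = 85 + 2*Y
T = -851/25 (T = -(((-5 - 6)*6)*(73/(-150)) + 70)/3 = -((-11*6)*(73*(-1/150)) + 70)/3 = -(-66*(-73/150) + 70)/3 = -(803/25 + 70)/3 = -1/3*2553/25 = -851/25 ≈ -34.040)
-M(21)/T = -(85 + 2*21)/(-851/25) = -(85 + 42)*(-25)/851 = -127*(-25)/851 = -1*(-3175/851) = 3175/851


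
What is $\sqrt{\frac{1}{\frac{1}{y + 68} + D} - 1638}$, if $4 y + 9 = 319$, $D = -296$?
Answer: $\frac{i \sqrt{12152455100922}}{86134} \approx 40.472 i$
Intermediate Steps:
$y = \frac{155}{2}$ ($y = - \frac{9}{4} + \frac{1}{4} \cdot 319 = - \frac{9}{4} + \frac{319}{4} = \frac{155}{2} \approx 77.5$)
$\sqrt{\frac{1}{\frac{1}{y + 68} + D} - 1638} = \sqrt{\frac{1}{\frac{1}{\frac{155}{2} + 68} - 296} - 1638} = \sqrt{\frac{1}{\frac{1}{\frac{291}{2}} - 296} - 1638} = \sqrt{\frac{1}{\frac{2}{291} - 296} - 1638} = \sqrt{\frac{1}{- \frac{86134}{291}} - 1638} = \sqrt{- \frac{291}{86134} - 1638} = \sqrt{- \frac{141087783}{86134}} = \frac{i \sqrt{12152455100922}}{86134}$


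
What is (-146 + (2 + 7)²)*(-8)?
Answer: 520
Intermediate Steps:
(-146 + (2 + 7)²)*(-8) = (-146 + 9²)*(-8) = (-146 + 81)*(-8) = -65*(-8) = 520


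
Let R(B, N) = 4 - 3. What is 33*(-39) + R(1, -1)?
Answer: -1286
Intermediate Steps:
R(B, N) = 1
33*(-39) + R(1, -1) = 33*(-39) + 1 = -1287 + 1 = -1286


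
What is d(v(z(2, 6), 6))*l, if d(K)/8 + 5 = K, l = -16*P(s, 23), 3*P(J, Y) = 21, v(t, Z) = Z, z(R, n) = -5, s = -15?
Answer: -896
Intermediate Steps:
P(J, Y) = 7 (P(J, Y) = (1/3)*21 = 7)
l = -112 (l = -16*7 = -112)
d(K) = -40 + 8*K
d(v(z(2, 6), 6))*l = (-40 + 8*6)*(-112) = (-40 + 48)*(-112) = 8*(-112) = -896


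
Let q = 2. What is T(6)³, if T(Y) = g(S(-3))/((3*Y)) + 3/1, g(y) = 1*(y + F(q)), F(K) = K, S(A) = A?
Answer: 148877/5832 ≈ 25.528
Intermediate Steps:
g(y) = 2 + y (g(y) = 1*(y + 2) = 1*(2 + y) = 2 + y)
T(Y) = 3 - 1/(3*Y) (T(Y) = (2 - 3)/((3*Y)) + 3/1 = -1/(3*Y) + 3*1 = -1/(3*Y) + 3 = 3 - 1/(3*Y))
T(6)³ = (3 - ⅓/6)³ = (3 - ⅓*⅙)³ = (3 - 1/18)³ = (53/18)³ = 148877/5832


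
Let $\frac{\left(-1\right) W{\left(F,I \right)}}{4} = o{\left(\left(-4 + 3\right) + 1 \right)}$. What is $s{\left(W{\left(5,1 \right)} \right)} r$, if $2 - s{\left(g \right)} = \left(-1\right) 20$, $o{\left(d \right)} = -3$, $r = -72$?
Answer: $-1584$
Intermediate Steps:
$W{\left(F,I \right)} = 12$ ($W{\left(F,I \right)} = \left(-4\right) \left(-3\right) = 12$)
$s{\left(g \right)} = 22$ ($s{\left(g \right)} = 2 - \left(-1\right) 20 = 2 - -20 = 2 + 20 = 22$)
$s{\left(W{\left(5,1 \right)} \right)} r = 22 \left(-72\right) = -1584$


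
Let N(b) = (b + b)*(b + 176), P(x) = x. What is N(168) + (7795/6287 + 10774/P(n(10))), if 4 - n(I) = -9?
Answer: 9514633377/81731 ≈ 1.1641e+5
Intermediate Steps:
n(I) = 13 (n(I) = 4 - 1*(-9) = 4 + 9 = 13)
N(b) = 2*b*(176 + b) (N(b) = (2*b)*(176 + b) = 2*b*(176 + b))
N(168) + (7795/6287 + 10774/P(n(10))) = 2*168*(176 + 168) + (7795/6287 + 10774/13) = 2*168*344 + (7795*(1/6287) + 10774*(1/13)) = 115584 + (7795/6287 + 10774/13) = 115584 + 67837473/81731 = 9514633377/81731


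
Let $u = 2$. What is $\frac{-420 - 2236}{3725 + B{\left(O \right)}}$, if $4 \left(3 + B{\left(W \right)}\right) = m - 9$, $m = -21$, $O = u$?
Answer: $- \frac{5312}{7429} \approx -0.71504$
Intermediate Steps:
$O = 2$
$B{\left(W \right)} = - \frac{21}{2}$ ($B{\left(W \right)} = -3 + \frac{-21 - 9}{4} = -3 + \frac{1}{4} \left(-30\right) = -3 - \frac{15}{2} = - \frac{21}{2}$)
$\frac{-420 - 2236}{3725 + B{\left(O \right)}} = \frac{-420 - 2236}{3725 - \frac{21}{2}} = - \frac{2656}{\frac{7429}{2}} = \left(-2656\right) \frac{2}{7429} = - \frac{5312}{7429}$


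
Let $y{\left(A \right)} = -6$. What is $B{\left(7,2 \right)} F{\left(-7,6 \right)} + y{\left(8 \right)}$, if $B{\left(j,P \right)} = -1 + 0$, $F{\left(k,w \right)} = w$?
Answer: $-12$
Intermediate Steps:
$B{\left(j,P \right)} = -1$
$B{\left(7,2 \right)} F{\left(-7,6 \right)} + y{\left(8 \right)} = \left(-1\right) 6 - 6 = -6 - 6 = -12$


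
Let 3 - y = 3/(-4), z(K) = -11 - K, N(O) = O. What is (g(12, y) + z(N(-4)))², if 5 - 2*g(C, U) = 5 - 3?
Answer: 121/4 ≈ 30.250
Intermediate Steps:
y = 15/4 (y = 3 - 3/(-4) = 3 - 3*(-1)/4 = 3 - 1*(-¾) = 3 + ¾ = 15/4 ≈ 3.7500)
g(C, U) = 3/2 (g(C, U) = 5/2 - (5 - 3)/2 = 5/2 - ½*2 = 5/2 - 1 = 3/2)
(g(12, y) + z(N(-4)))² = (3/2 + (-11 - 1*(-4)))² = (3/2 + (-11 + 4))² = (3/2 - 7)² = (-11/2)² = 121/4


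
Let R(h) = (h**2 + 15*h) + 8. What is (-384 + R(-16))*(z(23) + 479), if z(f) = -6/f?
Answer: -3963960/23 ≈ -1.7235e+5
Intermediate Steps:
R(h) = 8 + h**2 + 15*h
(-384 + R(-16))*(z(23) + 479) = (-384 + (8 + (-16)**2 + 15*(-16)))*(-6/23 + 479) = (-384 + (8 + 256 - 240))*(-6*1/23 + 479) = (-384 + 24)*(-6/23 + 479) = -360*11011/23 = -3963960/23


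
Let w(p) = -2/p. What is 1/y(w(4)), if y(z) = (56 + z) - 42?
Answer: 2/27 ≈ 0.074074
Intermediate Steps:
y(z) = 14 + z
1/y(w(4)) = 1/(14 - 2/4) = 1/(14 - 2*¼) = 1/(14 - ½) = 1/(27/2) = 2/27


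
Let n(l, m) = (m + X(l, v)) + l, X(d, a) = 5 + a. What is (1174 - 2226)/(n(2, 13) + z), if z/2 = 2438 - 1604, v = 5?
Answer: -1052/1693 ≈ -0.62138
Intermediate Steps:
n(l, m) = 10 + l + m (n(l, m) = (m + (5 + 5)) + l = (m + 10) + l = (10 + m) + l = 10 + l + m)
z = 1668 (z = 2*(2438 - 1604) = 2*834 = 1668)
(1174 - 2226)/(n(2, 13) + z) = (1174 - 2226)/((10 + 2 + 13) + 1668) = -1052/(25 + 1668) = -1052/1693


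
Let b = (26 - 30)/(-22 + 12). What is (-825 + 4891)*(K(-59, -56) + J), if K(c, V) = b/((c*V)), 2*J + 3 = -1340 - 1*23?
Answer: -11469330107/4130 ≈ -2.7771e+6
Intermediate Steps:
J = -683 (J = -3/2 + (-1340 - 1*23)/2 = -3/2 + (-1340 - 23)/2 = -3/2 + (1/2)*(-1363) = -3/2 - 1363/2 = -683)
b = 2/5 (b = -4/(-10) = -4*(-1/10) = 2/5 ≈ 0.40000)
K(c, V) = 2/(5*V*c) (K(c, V) = 2/(5*((c*V))) = 2/(5*((V*c))) = 2*(1/(V*c))/5 = 2/(5*V*c))
(-825 + 4891)*(K(-59, -56) + J) = (-825 + 4891)*((2/5)/(-56*(-59)) - 683) = 4066*((2/5)*(-1/56)*(-1/59) - 683) = 4066*(1/8260 - 683) = 4066*(-5641579/8260) = -11469330107/4130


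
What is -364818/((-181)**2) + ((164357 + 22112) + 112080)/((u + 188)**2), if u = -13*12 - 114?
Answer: 7327727557/220284964 ≈ 33.265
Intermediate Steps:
u = -270 (u = -156 - 114 = -270)
-364818/((-181)**2) + ((164357 + 22112) + 112080)/((u + 188)**2) = -364818/((-181)**2) + ((164357 + 22112) + 112080)/((-270 + 188)**2) = -364818/32761 + (186469 + 112080)/((-82)**2) = -364818*1/32761 + 298549/6724 = -364818/32761 + 298549*(1/6724) = -364818/32761 + 298549/6724 = 7327727557/220284964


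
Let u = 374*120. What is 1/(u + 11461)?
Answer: 1/56341 ≈ 1.7749e-5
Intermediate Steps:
u = 44880
1/(u + 11461) = 1/(44880 + 11461) = 1/56341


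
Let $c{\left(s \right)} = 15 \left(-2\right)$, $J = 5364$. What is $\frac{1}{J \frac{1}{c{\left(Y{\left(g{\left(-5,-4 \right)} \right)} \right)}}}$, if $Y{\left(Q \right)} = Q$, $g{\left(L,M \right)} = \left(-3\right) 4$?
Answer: $- \frac{5}{894} \approx -0.0055928$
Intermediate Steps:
$g{\left(L,M \right)} = -12$
$c{\left(s \right)} = -30$
$\frac{1}{J \frac{1}{c{\left(Y{\left(g{\left(-5,-4 \right)} \right)} \right)}}} = \frac{1}{5364 \frac{1}{-30}} = \frac{1}{5364 \left(- \frac{1}{30}\right)} = \frac{1}{- \frac{894}{5}} = - \frac{5}{894}$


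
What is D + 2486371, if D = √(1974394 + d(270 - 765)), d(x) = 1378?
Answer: 2486371 + 2*√493943 ≈ 2.4878e+6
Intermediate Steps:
D = 2*√493943 (D = √(1974394 + 1378) = √1975772 = 2*√493943 ≈ 1405.6)
D + 2486371 = 2*√493943 + 2486371 = 2486371 + 2*√493943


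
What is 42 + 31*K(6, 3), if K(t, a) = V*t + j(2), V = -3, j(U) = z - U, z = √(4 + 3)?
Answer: -578 + 31*√7 ≈ -495.98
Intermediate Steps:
z = √7 ≈ 2.6458
j(U) = √7 - U
K(t, a) = -2 + √7 - 3*t (K(t, a) = -3*t + (√7 - 1*2) = -3*t + (√7 - 2) = -3*t + (-2 + √7) = -2 + √7 - 3*t)
42 + 31*K(6, 3) = 42 + 31*(-2 + √7 - 3*6) = 42 + 31*(-2 + √7 - 18) = 42 + 31*(-20 + √7) = 42 + (-620 + 31*√7) = -578 + 31*√7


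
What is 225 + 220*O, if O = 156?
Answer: 34545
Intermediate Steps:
225 + 220*O = 225 + 220*156 = 225 + 34320 = 34545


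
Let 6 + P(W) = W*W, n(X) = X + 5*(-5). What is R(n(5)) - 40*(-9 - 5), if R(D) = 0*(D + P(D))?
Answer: 560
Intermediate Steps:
n(X) = -25 + X (n(X) = X - 25 = -25 + X)
P(W) = -6 + W**2 (P(W) = -6 + W*W = -6 + W**2)
R(D) = 0 (R(D) = 0*(D + (-6 + D**2)) = 0*(-6 + D + D**2) = 0)
R(n(5)) - 40*(-9 - 5) = 0 - 40*(-9 - 5) = 0 - 40*(-14) = 0 + 560 = 560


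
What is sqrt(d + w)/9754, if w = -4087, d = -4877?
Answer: 3*I*sqrt(249)/4877 ≈ 0.0097066*I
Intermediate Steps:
sqrt(d + w)/9754 = sqrt(-4877 - 4087)/9754 = sqrt(-8964)*(1/9754) = (6*I*sqrt(249))*(1/9754) = 3*I*sqrt(249)/4877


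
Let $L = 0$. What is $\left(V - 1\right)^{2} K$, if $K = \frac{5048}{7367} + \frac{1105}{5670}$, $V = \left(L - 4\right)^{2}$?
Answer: $\frac{183813475}{928242} \approx 198.02$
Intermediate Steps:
$V = 16$ ($V = \left(0 - 4\right)^{2} = \left(-4\right)^{2} = 16$)
$K = \frac{7352539}{8354178}$ ($K = 5048 \cdot \frac{1}{7367} + 1105 \cdot \frac{1}{5670} = \frac{5048}{7367} + \frac{221}{1134} = \frac{7352539}{8354178} \approx 0.8801$)
$\left(V - 1\right)^{2} K = \left(16 - 1\right)^{2} \cdot \frac{7352539}{8354178} = 15^{2} \cdot \frac{7352539}{8354178} = 225 \cdot \frac{7352539}{8354178} = \frac{183813475}{928242}$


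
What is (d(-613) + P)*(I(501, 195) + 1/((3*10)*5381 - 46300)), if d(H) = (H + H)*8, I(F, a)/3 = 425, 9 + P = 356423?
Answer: 25439277520553/57565 ≈ 4.4192e+8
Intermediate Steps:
P = 356414 (P = -9 + 356423 = 356414)
I(F, a) = 1275 (I(F, a) = 3*425 = 1275)
d(H) = 16*H (d(H) = (2*H)*8 = 16*H)
(d(-613) + P)*(I(501, 195) + 1/((3*10)*5381 - 46300)) = (16*(-613) + 356414)*(1275 + 1/((3*10)*5381 - 46300)) = (-9808 + 356414)*(1275 + 1/(30*5381 - 46300)) = 346606*(1275 + 1/(161430 - 46300)) = 346606*(1275 + 1/115130) = 346606*(146790751/115130) = 25439277520553/57565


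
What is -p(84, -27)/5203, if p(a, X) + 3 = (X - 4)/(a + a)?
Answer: 535/874104 ≈ 0.00061205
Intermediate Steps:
p(a, X) = -3 + (-4 + X)/(2*a) (p(a, X) = -3 + (X - 4)/(a + a) = -3 + (-4 + X)/((2*a)) = -3 + (-4 + X)*(1/(2*a)) = -3 + (-4 + X)/(2*a))
-p(84, -27)/5203 = -(1/2)*(-4 - 27 - 6*84)/84/5203 = -(1/2)*(1/84)*(-4 - 27 - 504)/5203 = -(1/2)*(1/84)*(-535)/5203 = -(-535)/(168*5203) = -1*(-535/874104) = 535/874104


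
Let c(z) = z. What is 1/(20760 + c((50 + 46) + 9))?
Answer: 1/20865 ≈ 4.7927e-5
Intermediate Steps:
1/(20760 + c((50 + 46) + 9)) = 1/(20760 + ((50 + 46) + 9)) = 1/(20760 + (96 + 9)) = 1/(20760 + 105) = 1/20865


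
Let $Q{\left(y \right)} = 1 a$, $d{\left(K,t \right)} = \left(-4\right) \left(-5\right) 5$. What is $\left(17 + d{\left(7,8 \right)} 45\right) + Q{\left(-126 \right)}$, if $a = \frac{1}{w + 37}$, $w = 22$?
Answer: $\frac{266504}{59} \approx 4517.0$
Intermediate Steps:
$d{\left(K,t \right)} = 100$ ($d{\left(K,t \right)} = 20 \cdot 5 = 100$)
$a = \frac{1}{59}$ ($a = \frac{1}{22 + 37} = \frac{1}{59} \approx 0.016949$)
$Q{\left(y \right)} = \frac{1}{59}$ ($Q{\left(y \right)} = 1 \cdot \frac{1}{59} = \frac{1}{59}$)
$\left(17 + d{\left(7,8 \right)} 45\right) + Q{\left(-126 \right)} = \left(17 + 100 \cdot 45\right) + \frac{1}{59} = \left(17 + 4500\right) + \frac{1}{59} = 4517 + \frac{1}{59} = \frac{266504}{59}$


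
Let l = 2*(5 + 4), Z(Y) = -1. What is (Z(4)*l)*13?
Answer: -234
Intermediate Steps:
l = 18 (l = 2*9 = 18)
(Z(4)*l)*13 = -1*18*13 = -18*13 = -234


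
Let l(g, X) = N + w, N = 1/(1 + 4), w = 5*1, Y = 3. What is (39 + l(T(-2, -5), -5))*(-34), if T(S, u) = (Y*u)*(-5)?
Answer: -7514/5 ≈ -1502.8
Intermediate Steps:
w = 5
T(S, u) = -15*u (T(S, u) = (3*u)*(-5) = -15*u)
N = ⅕ (N = 1/5 = ⅕ ≈ 0.20000)
l(g, X) = 26/5 (l(g, X) = ⅕ + 5 = 26/5)
(39 + l(T(-2, -5), -5))*(-34) = (39 + 26/5)*(-34) = (221/5)*(-34) = -7514/5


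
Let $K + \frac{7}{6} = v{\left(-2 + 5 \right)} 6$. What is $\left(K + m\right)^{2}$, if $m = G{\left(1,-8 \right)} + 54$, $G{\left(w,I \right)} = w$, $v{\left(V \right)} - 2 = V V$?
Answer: $\frac{516961}{36} \approx 14360.0$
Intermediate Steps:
$v{\left(V \right)} = 2 + V^{2}$ ($v{\left(V \right)} = 2 + V V = 2 + V^{2}$)
$K = \frac{389}{6}$ ($K = - \frac{7}{6} + \left(2 + \left(-2 + 5\right)^{2}\right) 6 = - \frac{7}{6} + \left(2 + 3^{2}\right) 6 = - \frac{7}{6} + \left(2 + 9\right) 6 = - \frac{7}{6} + 11 \cdot 6 = - \frac{7}{6} + 66 = \frac{389}{6} \approx 64.833$)
$m = 55$ ($m = 1 + 54 = 55$)
$\left(K + m\right)^{2} = \left(\frac{389}{6} + 55\right)^{2} = \left(\frac{719}{6}\right)^{2} = \frac{516961}{36}$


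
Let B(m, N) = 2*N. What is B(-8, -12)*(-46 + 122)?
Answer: -1824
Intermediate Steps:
B(-8, -12)*(-46 + 122) = (2*(-12))*(-46 + 122) = -24*76 = -1824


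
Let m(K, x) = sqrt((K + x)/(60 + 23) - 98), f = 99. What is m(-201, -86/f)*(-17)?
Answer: -17*I*sqrt(753454163)/2739 ≈ -170.37*I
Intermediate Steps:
m(K, x) = sqrt(-98 + K/83 + x/83) (m(K, x) = sqrt((K + x)/83 - 98) = sqrt((K + x)*(1/83) - 98) = sqrt((K/83 + x/83) - 98) = sqrt(-98 + K/83 + x/83))
m(-201, -86/f)*(-17) = (sqrt(-675122 + 83*(-201) + 83*(-86/99))/83)*(-17) = (sqrt(-675122 - 16683 + 83*(-86*1/99))/83)*(-17) = (sqrt(-675122 - 16683 + 83*(-86/99))/83)*(-17) = (sqrt(-675122 - 16683 - 7138/99)/83)*(-17) = (sqrt(-68495833/99)/83)*(-17) = ((I*sqrt(753454163)/33)/83)*(-17) = (I*sqrt(753454163)/2739)*(-17) = -17*I*sqrt(753454163)/2739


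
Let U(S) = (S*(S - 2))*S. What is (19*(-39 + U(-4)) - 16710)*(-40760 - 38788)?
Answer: 1533287700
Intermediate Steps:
U(S) = S²*(-2 + S) (U(S) = (S*(-2 + S))*S = S²*(-2 + S))
(19*(-39 + U(-4)) - 16710)*(-40760 - 38788) = (19*(-39 + (-4)²*(-2 - 4)) - 16710)*(-40760 - 38788) = (19*(-39 + 16*(-6)) - 16710)*(-79548) = (19*(-39 - 96) - 16710)*(-79548) = (19*(-135) - 16710)*(-79548) = (-2565 - 16710)*(-79548) = -19275*(-79548) = 1533287700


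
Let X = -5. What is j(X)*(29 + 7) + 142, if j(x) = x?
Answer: -38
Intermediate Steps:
j(X)*(29 + 7) + 142 = -5*(29 + 7) + 142 = -5*36 + 142 = -180 + 142 = -38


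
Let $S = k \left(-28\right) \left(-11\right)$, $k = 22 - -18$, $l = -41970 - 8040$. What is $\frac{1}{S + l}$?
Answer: $- \frac{1}{37690} \approx -2.6532 \cdot 10^{-5}$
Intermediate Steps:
$l = -50010$
$k = 40$ ($k = 22 + 18 = 40$)
$S = 12320$ ($S = 40 \left(-28\right) \left(-11\right) = \left(-1120\right) \left(-11\right) = 12320$)
$\frac{1}{S + l} = \frac{1}{12320 - 50010} = \frac{1}{-37690} = - \frac{1}{37690}$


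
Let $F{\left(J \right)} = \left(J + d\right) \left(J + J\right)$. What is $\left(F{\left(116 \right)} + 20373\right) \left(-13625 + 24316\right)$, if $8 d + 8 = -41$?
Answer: $490332024$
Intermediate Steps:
$d = - \frac{49}{8}$ ($d = -1 + \frac{1}{8} \left(-41\right) = -1 - \frac{41}{8} = - \frac{49}{8} \approx -6.125$)
$F{\left(J \right)} = 2 J \left(- \frac{49}{8} + J\right)$ ($F{\left(J \right)} = \left(J - \frac{49}{8}\right) \left(J + J\right) = \left(- \frac{49}{8} + J\right) 2 J = 2 J \left(- \frac{49}{8} + J\right)$)
$\left(F{\left(116 \right)} + 20373\right) \left(-13625 + 24316\right) = \left(\frac{1}{4} \cdot 116 \left(-49 + 8 \cdot 116\right) + 20373\right) \left(-13625 + 24316\right) = \left(\frac{1}{4} \cdot 116 \left(-49 + 928\right) + 20373\right) 10691 = \left(\frac{1}{4} \cdot 116 \cdot 879 + 20373\right) 10691 = \left(25491 + 20373\right) 10691 = 45864 \cdot 10691 = 490332024$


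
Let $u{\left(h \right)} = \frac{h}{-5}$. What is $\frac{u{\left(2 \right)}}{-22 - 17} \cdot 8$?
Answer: $\frac{16}{195} \approx 0.082051$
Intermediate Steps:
$u{\left(h \right)} = - \frac{h}{5}$ ($u{\left(h \right)} = h \left(- \frac{1}{5}\right) = - \frac{h}{5}$)
$\frac{u{\left(2 \right)}}{-22 - 17} \cdot 8 = \frac{\left(- \frac{1}{5}\right) 2}{-22 - 17} \cdot 8 = - \frac{2}{5 \left(-39\right)} 8 = \left(- \frac{2}{5}\right) \left(- \frac{1}{39}\right) 8 = \frac{2}{195} \cdot 8 = \frac{16}{195}$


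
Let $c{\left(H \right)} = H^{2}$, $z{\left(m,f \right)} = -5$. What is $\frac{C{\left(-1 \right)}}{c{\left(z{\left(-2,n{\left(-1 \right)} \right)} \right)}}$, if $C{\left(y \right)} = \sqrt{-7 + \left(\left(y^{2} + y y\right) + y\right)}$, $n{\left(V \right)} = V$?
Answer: $\frac{i \sqrt{6}}{25} \approx 0.09798 i$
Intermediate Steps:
$C{\left(y \right)} = \sqrt{-7 + y + 2 y^{2}}$ ($C{\left(y \right)} = \sqrt{-7 + \left(\left(y^{2} + y^{2}\right) + y\right)} = \sqrt{-7 + \left(2 y^{2} + y\right)} = \sqrt{-7 + \left(y + 2 y^{2}\right)} = \sqrt{-7 + y + 2 y^{2}}$)
$\frac{C{\left(-1 \right)}}{c{\left(z{\left(-2,n{\left(-1 \right)} \right)} \right)}} = \frac{\sqrt{-7 - 1 + 2 \left(-1\right)^{2}}}{\left(-5\right)^{2}} = \frac{\sqrt{-7 - 1 + 2 \cdot 1}}{25} = \sqrt{-7 - 1 + 2} \cdot \frac{1}{25} = \sqrt{-6} \cdot \frac{1}{25} = i \sqrt{6} \cdot \frac{1}{25} = \frac{i \sqrt{6}}{25}$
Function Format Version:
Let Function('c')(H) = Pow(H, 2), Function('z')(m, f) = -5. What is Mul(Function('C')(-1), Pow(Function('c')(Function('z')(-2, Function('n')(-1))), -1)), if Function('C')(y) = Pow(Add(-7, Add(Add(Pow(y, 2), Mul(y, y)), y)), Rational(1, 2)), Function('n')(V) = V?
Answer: Mul(Rational(1, 25), I, Pow(6, Rational(1, 2))) ≈ Mul(0.097980, I)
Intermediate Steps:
Function('C')(y) = Pow(Add(-7, y, Mul(2, Pow(y, 2))), Rational(1, 2)) (Function('C')(y) = Pow(Add(-7, Add(Add(Pow(y, 2), Pow(y, 2)), y)), Rational(1, 2)) = Pow(Add(-7, Add(Mul(2, Pow(y, 2)), y)), Rational(1, 2)) = Pow(Add(-7, Add(y, Mul(2, Pow(y, 2)))), Rational(1, 2)) = Pow(Add(-7, y, Mul(2, Pow(y, 2))), Rational(1, 2)))
Mul(Function('C')(-1), Pow(Function('c')(Function('z')(-2, Function('n')(-1))), -1)) = Mul(Pow(Add(-7, -1, Mul(2, Pow(-1, 2))), Rational(1, 2)), Pow(Pow(-5, 2), -1)) = Mul(Pow(Add(-7, -1, Mul(2, 1)), Rational(1, 2)), Pow(25, -1)) = Mul(Pow(Add(-7, -1, 2), Rational(1, 2)), Rational(1, 25)) = Mul(Pow(-6, Rational(1, 2)), Rational(1, 25)) = Mul(Mul(I, Pow(6, Rational(1, 2))), Rational(1, 25)) = Mul(Rational(1, 25), I, Pow(6, Rational(1, 2)))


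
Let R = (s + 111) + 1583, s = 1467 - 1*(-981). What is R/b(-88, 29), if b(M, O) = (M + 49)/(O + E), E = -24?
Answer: -20710/39 ≈ -531.03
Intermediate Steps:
s = 2448 (s = 1467 + 981 = 2448)
b(M, O) = (49 + M)/(-24 + O) (b(M, O) = (M + 49)/(O - 24) = (49 + M)/(-24 + O))
R = 4142 (R = (2448 + 111) + 1583 = 2559 + 1583 = 4142)
R/b(-88, 29) = 4142/(((49 - 88)/(-24 + 29))) = 4142/((-39/5)) = 4142/(((⅕)*(-39))) = 4142/(-39/5) = 4142*(-5/39) = -20710/39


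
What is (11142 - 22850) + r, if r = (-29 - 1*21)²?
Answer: -9208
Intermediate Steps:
r = 2500 (r = (-29 - 21)² = (-50)² = 2500)
(11142 - 22850) + r = (11142 - 22850) + 2500 = -11708 + 2500 = -9208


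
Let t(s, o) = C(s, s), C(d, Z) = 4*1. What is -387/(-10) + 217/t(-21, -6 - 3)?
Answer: 1859/20 ≈ 92.950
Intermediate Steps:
C(d, Z) = 4
t(s, o) = 4
-387/(-10) + 217/t(-21, -6 - 3) = -387/(-10) + 217/4 = -387*(-⅒) + 217*(¼) = 387/10 + 217/4 = 1859/20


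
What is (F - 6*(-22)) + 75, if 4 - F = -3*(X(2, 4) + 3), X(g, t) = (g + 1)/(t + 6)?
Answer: 2209/10 ≈ 220.90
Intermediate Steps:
X(g, t) = (1 + g)/(6 + t)
F = 139/10 (F = 4 - (-3)*((1 + 2)/(6 + 4) + 3) = 4 - (-3)*(3/10 + 3) = 4 - (-3)*33/10 = 4 - 1*(-99/10) = 4 + 99/10 = 139/10 ≈ 13.900)
(F - 6*(-22)) + 75 = (139/10 - 6*(-22)) + 75 = (139/10 + 132) + 75 = 1459/10 + 75 = 2209/10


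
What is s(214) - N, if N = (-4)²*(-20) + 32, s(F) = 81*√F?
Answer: 288 + 81*√214 ≈ 1472.9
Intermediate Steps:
N = -288 (N = 16*(-20) + 32 = -320 + 32 = -288)
s(214) - N = 81*√214 - 1*(-288) = 81*√214 + 288 = 288 + 81*√214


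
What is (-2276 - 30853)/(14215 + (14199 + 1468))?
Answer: -33129/29882 ≈ -1.1087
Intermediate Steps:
(-2276 - 30853)/(14215 + (14199 + 1468)) = -33129/(14215 + 15667) = -33129/29882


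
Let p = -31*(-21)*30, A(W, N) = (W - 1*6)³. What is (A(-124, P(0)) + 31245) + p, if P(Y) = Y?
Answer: -2146225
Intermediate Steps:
A(W, N) = (-6 + W)³ (A(W, N) = (W - 6)³ = (-6 + W)³)
p = 19530 (p = 651*30 = 19530)
(A(-124, P(0)) + 31245) + p = ((-6 - 124)³ + 31245) + 19530 = ((-130)³ + 31245) + 19530 = (-2197000 + 31245) + 19530 = -2165755 + 19530 = -2146225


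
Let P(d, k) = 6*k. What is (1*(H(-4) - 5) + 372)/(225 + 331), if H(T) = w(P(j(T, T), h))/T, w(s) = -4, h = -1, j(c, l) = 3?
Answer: 92/139 ≈ 0.66187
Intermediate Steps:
H(T) = -4/T
(1*(H(-4) - 5) + 372)/(225 + 331) = (1*(-4/(-4) - 5) + 372)/(225 + 331) = (1*(-4*(-¼) - 5) + 372)/556 = (1*(1 - 5) + 372)*(1/556) = (1*(-4) + 372)*(1/556) = (-4 + 372)*(1/556) = 368*(1/556) = 92/139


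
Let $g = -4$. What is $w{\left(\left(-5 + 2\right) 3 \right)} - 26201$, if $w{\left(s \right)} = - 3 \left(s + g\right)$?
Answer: $-26162$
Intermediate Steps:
$w{\left(s \right)} = 12 - 3 s$ ($w{\left(s \right)} = - 3 \left(s - 4\right) = - 3 \left(-4 + s\right) = 12 - 3 s$)
$w{\left(\left(-5 + 2\right) 3 \right)} - 26201 = \left(12 - 3 \left(-5 + 2\right) 3\right) - 26201 = \left(12 - 3 \left(\left(-3\right) 3\right)\right) - 26201 = \left(12 - -27\right) - 26201 = \left(12 + 27\right) - 26201 = 39 - 26201 = -26162$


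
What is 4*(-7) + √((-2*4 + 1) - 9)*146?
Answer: -28 + 584*I ≈ -28.0 + 584.0*I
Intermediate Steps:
4*(-7) + √((-2*4 + 1) - 9)*146 = -28 + √((-2*4 + 1) - 9)*146 = -28 + √((-8 + 1) - 9)*146 = -28 + √(-7 - 9)*146 = -28 + √(-16)*146 = -28 + (4*I)*146 = -28 + 584*I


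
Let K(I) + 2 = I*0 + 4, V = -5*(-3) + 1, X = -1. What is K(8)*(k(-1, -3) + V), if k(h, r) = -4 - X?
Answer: 26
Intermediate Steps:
k(h, r) = -3 (k(h, r) = -4 - 1*(-1) = -4 + 1 = -3)
V = 16 (V = 15 + 1 = 16)
K(I) = 2 (K(I) = -2 + (I*0 + 4) = -2 + (0 + 4) = -2 + 4 = 2)
K(8)*(k(-1, -3) + V) = 2*(-3 + 16) = 2*13 = 26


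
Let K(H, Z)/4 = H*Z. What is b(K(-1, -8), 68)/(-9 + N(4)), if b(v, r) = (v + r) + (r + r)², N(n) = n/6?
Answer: -55788/25 ≈ -2231.5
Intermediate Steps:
N(n) = n/6 (N(n) = n*(⅙) = n/6)
K(H, Z) = 4*H*Z (K(H, Z) = 4*(H*Z) = 4*H*Z)
b(v, r) = r + v + 4*r² (b(v, r) = (r + v) + (2*r)² = (r + v) + 4*r² = r + v + 4*r²)
b(K(-1, -8), 68)/(-9 + N(4)) = (68 + 4*(-1)*(-8) + 4*68²)/(-9 + (⅙)*4) = (68 + 32 + 4*4624)/(-9 + ⅔) = (68 + 32 + 18496)/(-25/3) = 18596*(-3/25) = -55788/25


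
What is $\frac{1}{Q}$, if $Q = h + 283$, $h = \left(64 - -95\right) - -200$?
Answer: $\frac{1}{642} \approx 0.0015576$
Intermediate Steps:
$h = 359$ ($h = \left(64 + 95\right) + 200 = 159 + 200 = 359$)
$Q = 642$ ($Q = 359 + 283 = 642$)
$\frac{1}{Q} = \frac{1}{642}$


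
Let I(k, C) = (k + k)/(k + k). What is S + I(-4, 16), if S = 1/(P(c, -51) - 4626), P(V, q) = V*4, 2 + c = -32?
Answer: 4761/4762 ≈ 0.99979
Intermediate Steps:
c = -34 (c = -2 - 32 = -34)
P(V, q) = 4*V
I(k, C) = 1 (I(k, C) = (2*k)/((2*k)) = (2*k)*(1/(2*k)) = 1)
S = -1/4762 (S = 1/(4*(-34) - 4626) = 1/(-136 - 4626) = 1/(-4762) = -1/4762 ≈ -0.00021000)
S + I(-4, 16) = -1/4762 + 1 = 4761/4762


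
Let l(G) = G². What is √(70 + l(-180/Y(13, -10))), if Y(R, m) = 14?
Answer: √11530/7 ≈ 15.340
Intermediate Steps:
√(70 + l(-180/Y(13, -10))) = √(70 + (-180/14)²) = √(70 + (-180*1/14)²) = √(70 + (-90/7)²) = √(70 + 8100/49) = √(11530/49) = √11530/7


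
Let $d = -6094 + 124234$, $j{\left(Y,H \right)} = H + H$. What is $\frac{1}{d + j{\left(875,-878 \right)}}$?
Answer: $\frac{1}{116384} \approx 8.5923 \cdot 10^{-6}$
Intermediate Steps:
$j{\left(Y,H \right)} = 2 H$
$d = 118140$
$\frac{1}{d + j{\left(875,-878 \right)}} = \frac{1}{118140 + 2 \left(-878\right)} = \frac{1}{118140 - 1756} = \frac{1}{116384}$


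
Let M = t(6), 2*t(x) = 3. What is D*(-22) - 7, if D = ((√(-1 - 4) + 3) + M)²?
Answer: -685/2 - 198*I*√5 ≈ -342.5 - 442.74*I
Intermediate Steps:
t(x) = 3/2 (t(x) = (½)*3 = 3/2)
M = 3/2 ≈ 1.5000
D = (9/2 + I*√5)² (D = ((√(-1 - 4) + 3) + 3/2)² = ((√(-5) + 3) + 3/2)² = ((I*√5 + 3) + 3/2)² = ((3 + I*√5) + 3/2)² = (9/2 + I*√5)² ≈ 15.25 + 20.125*I)
D*(-22) - 7 = (61/4 + 9*I*√5)*(-22) - 7 = (-671/2 - 198*I*√5) - 7 = -685/2 - 198*I*√5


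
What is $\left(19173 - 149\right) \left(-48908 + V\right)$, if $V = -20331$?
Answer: $-1317202736$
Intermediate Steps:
$\left(19173 - 149\right) \left(-48908 + V\right) = \left(19173 - 149\right) \left(-48908 - 20331\right) = 19024 \left(-69239\right) = -1317202736$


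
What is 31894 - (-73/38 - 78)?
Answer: 1215009/38 ≈ 31974.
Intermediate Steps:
31894 - (-73/38 - 78) = 31894 - 1*(-3037/38) = 31894 + 3037/38 = 1215009/38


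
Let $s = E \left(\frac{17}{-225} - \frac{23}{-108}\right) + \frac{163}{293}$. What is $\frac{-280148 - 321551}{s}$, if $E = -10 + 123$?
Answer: $- \frac{476004078900}{12723539} \approx -37411.0$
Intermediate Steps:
$E = 113$
$s = \frac{12723539}{791100}$ ($s = 113 \left(\frac{17}{-225} - \frac{23}{-108}\right) + \frac{163}{293} = 113 \left(17 \left(- \frac{1}{225}\right) - - \frac{23}{108}\right) + 163 \cdot \frac{1}{293} = 113 \left(- \frac{17}{225} + \frac{23}{108}\right) + \frac{163}{293} = 113 \cdot \frac{371}{2700} + \frac{163}{293} = \frac{41923}{2700} + \frac{163}{293} = \frac{12723539}{791100} \approx 16.083$)
$\frac{-280148 - 321551}{s} = \frac{-280148 - 321551}{\frac{12723539}{791100}} = \left(-601699\right) \frac{791100}{12723539} = - \frac{476004078900}{12723539}$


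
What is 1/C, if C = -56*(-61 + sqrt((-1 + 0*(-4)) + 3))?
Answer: 61/208264 + sqrt(2)/208264 ≈ 0.00029969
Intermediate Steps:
C = 3416 - 56*sqrt(2) (C = -56*(-61 + sqrt((-1 + 0) + 3)) = -56*(-61 + sqrt(-1 + 3)) = -56*(-61 + sqrt(2)) = 3416 - 56*sqrt(2) ≈ 3336.8)
1/C = 1/(3416 - 56*sqrt(2))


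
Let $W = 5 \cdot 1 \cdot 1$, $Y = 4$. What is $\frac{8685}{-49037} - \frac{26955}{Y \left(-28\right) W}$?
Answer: $\frac{263385747}{5492144} \approx 47.957$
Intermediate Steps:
$W = 5$ ($W = 5 \cdot 1 = 5$)
$\frac{8685}{-49037} - \frac{26955}{Y \left(-28\right) W} = \frac{8685}{-49037} - \frac{26955}{4 \left(-28\right) 5} = 8685 \left(- \frac{1}{49037}\right) - \frac{26955}{\left(-112\right) 5} = - \frac{8685}{49037} - \frac{26955}{-560} = - \frac{8685}{49037} - - \frac{5391}{112} = - \frac{8685}{49037} + \frac{5391}{112} = \frac{263385747}{5492144}$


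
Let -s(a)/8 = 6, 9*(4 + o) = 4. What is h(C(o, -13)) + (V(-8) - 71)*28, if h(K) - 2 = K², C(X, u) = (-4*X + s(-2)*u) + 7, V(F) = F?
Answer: 33542239/81 ≈ 4.1410e+5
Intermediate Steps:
o = -32/9 (o = -4 + (⅑)*4 = -4 + 4/9 = -32/9 ≈ -3.5556)
s(a) = -48 (s(a) = -8*6 = -48)
C(X, u) = 7 - 48*u - 4*X (C(X, u) = (-4*X - 48*u) + 7 = (-48*u - 4*X) + 7 = 7 - 48*u - 4*X)
h(K) = 2 + K²
h(C(o, -13)) + (V(-8) - 71)*28 = (2 + (7 - 48*(-13) - 4*(-32/9))²) + (-8 - 71)*28 = (2 + (7 + 624 + 128/9)²) - 79*28 = (2 + (5807/9)²) - 2212 = (2 + 33721249/81) - 2212 = 33721411/81 - 2212 = 33542239/81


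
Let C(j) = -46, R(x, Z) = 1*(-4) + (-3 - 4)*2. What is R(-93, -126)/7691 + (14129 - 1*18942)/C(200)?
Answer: 37015955/353786 ≈ 104.63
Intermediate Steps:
R(x, Z) = -18 (R(x, Z) = -4 - 7*2 = -4 - 14 = -18)
R(-93, -126)/7691 + (14129 - 1*18942)/C(200) = -18/7691 + (14129 - 1*18942)/(-46) = -18*1/7691 + (14129 - 18942)*(-1/46) = -18/7691 - 4813*(-1/46) = -18/7691 + 4813/46 = 37015955/353786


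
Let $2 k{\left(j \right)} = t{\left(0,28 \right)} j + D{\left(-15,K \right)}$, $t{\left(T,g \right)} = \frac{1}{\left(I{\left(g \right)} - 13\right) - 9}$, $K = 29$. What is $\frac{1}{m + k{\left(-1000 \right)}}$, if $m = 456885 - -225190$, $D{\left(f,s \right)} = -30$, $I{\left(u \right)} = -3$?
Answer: $\frac{1}{682080} \approx 1.4661 \cdot 10^{-6}$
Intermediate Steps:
$m = 682075$ ($m = 456885 + 225190 = 682075$)
$t{\left(T,g \right)} = - \frac{1}{25}$ ($t{\left(T,g \right)} = \frac{1}{\left(-3 - 13\right) - 9} = \frac{1}{-16 - 9} = \frac{1}{-25} = - \frac{1}{25}$)
$k{\left(j \right)} = -15 - \frac{j}{50}$ ($k{\left(j \right)} = \frac{- \frac{j}{25} - 30}{2} = \frac{-30 - \frac{j}{25}}{2} = -15 - \frac{j}{50}$)
$\frac{1}{m + k{\left(-1000 \right)}} = \frac{1}{682075 - -5} = \frac{1}{682075 + \left(-15 + 20\right)} = \frac{1}{682075 + 5} = \frac{1}{682080}$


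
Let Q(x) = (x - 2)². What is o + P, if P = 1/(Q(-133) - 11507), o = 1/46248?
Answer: 26483/155347032 ≈ 0.00017048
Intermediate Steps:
Q(x) = (-2 + x)²
o = 1/46248 ≈ 2.1623e-5
P = 1/6718 (P = 1/((-2 - 133)² - 11507) = 1/((-135)² - 11507) = 1/(18225 - 11507) = 1/6718 ≈ 0.00014885)
o + P = 1/46248 + 1/6718 = 26483/155347032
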